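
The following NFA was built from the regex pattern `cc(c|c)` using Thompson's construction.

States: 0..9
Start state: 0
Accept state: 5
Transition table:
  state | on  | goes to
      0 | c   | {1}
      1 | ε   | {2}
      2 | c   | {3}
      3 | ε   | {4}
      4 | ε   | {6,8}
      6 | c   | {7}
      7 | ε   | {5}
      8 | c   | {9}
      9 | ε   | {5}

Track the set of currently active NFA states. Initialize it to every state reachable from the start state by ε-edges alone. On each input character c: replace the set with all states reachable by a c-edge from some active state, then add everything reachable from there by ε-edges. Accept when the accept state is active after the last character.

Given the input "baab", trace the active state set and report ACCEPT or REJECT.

Answer: REJECT

Derivation:
S₀ = ε-closure({0}) = {0}
'b' @ 1: {}  — state set empty
rest 'aab' ignored (set empty)
after full input: {}  (accept=5 not in)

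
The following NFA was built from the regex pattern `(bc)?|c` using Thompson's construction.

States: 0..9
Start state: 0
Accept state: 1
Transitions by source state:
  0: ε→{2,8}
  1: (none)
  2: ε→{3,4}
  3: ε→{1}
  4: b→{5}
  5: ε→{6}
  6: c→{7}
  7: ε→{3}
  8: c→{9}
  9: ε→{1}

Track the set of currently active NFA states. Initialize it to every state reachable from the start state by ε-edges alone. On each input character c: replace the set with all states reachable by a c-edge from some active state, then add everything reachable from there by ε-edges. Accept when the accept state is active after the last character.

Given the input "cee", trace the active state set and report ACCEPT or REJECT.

Answer: REJECT

Derivation:
initial (ε-close {0}): {0,1,2,3,4,8}
'c' @ 1: {1,9}  (accept∈set)
'e' @ 2: {}  — no active states
rest 'e' ignored (set empty)
final: {}; accept 1 not in set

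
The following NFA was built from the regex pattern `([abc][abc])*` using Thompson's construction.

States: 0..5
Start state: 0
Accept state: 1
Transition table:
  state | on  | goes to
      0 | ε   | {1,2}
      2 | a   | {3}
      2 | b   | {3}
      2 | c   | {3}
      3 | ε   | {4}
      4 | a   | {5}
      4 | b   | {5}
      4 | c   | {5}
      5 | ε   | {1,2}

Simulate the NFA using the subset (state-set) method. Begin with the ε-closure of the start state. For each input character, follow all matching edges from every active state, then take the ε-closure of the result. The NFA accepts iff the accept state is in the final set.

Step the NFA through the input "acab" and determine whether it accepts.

initial (ε-close {0}): {0,1,2}
'a' @ 1: {3,4}
'c' @ 2: {1,2,5}  ✓accept
'a' @ 3: {3,4}
'b' @ 4: {1,2,5}  ✓accept
final: {1,2,5}; accept 1 in set

Answer: ACCEPT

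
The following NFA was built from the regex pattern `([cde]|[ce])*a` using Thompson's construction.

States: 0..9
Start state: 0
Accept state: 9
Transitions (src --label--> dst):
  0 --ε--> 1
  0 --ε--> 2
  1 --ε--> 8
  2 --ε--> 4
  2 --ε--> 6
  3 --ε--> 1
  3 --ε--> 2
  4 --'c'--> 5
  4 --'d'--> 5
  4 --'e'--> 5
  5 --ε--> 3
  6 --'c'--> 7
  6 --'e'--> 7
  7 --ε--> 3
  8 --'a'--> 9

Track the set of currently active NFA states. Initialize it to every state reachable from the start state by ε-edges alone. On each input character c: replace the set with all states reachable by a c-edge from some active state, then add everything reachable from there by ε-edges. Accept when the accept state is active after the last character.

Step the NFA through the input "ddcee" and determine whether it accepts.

Answer: REJECT

Steps:
initial (ε-close {0}): {0,1,2,4,6,8}
'd' @ 1: {1,2,3,4,5,6,8}
'd' @ 2: {1,2,3,4,5,6,8}
'c' @ 3: {1,2,3,4,5,6,7,8}
'e' @ 4: {1,2,3,4,5,6,7,8}
'e' @ 5: {1,2,3,4,5,6,7,8}
final: {1,2,3,4,5,6,7,8}; accept 9 not in set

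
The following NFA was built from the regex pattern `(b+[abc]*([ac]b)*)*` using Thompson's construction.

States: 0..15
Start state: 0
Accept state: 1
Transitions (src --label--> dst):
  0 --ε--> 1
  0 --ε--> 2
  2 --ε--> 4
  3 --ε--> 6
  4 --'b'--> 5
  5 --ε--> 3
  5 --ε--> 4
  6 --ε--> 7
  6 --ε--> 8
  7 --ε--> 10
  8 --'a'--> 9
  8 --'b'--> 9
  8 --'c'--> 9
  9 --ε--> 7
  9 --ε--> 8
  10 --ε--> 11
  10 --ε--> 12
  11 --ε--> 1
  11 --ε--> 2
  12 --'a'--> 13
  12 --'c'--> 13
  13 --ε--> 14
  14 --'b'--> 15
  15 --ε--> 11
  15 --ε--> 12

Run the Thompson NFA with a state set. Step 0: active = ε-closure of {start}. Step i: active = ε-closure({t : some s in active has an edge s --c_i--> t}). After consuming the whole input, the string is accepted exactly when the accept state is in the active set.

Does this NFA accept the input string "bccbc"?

S₀ = ε-closure({0}) = {0,1,2,4}
'b' @ 1: {1,2,3,4,5,6,7,8,10,11,12}  (accept∈set)
'c' @ 2: {1,2,4,7,8,9,10,11,12,13,14}  (accept∈set)
'c' @ 3: {1,2,4,7,8,9,10,11,12,13,14}  (accept∈set)
'b' @ 4: {1,2,3,4,5,6,7,8,9,10,11,12,15}  (accept∈set)
'c' @ 5: {1,2,4,7,8,9,10,11,12,13,14}  (accept∈set)
after full input: {1,2,4,7,8,9,10,11,12,13,14}  (accept=1 in)

Answer: ACCEPT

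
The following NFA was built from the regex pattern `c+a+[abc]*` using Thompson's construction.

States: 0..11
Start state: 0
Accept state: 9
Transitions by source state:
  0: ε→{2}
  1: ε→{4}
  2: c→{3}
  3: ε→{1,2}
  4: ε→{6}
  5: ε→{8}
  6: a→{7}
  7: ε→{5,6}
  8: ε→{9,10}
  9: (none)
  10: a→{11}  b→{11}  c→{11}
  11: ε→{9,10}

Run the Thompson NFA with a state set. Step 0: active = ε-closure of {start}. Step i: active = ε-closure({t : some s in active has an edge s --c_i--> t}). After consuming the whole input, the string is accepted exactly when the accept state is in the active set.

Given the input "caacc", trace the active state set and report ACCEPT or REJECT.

Answer: ACCEPT

Trace:
S₀ = ε-closure({0}) = {0,2}
'c' @ 1: {1,2,3,4,6}
'a' @ 2: {5,6,7,8,9,10}  ✓accept
'a' @ 3: {5,6,7,8,9,10,11}  ✓accept
'c' @ 4: {9,10,11}  ✓accept
'c' @ 5: {9,10,11}  ✓accept
after full input: {9,10,11}  (accept=9 in)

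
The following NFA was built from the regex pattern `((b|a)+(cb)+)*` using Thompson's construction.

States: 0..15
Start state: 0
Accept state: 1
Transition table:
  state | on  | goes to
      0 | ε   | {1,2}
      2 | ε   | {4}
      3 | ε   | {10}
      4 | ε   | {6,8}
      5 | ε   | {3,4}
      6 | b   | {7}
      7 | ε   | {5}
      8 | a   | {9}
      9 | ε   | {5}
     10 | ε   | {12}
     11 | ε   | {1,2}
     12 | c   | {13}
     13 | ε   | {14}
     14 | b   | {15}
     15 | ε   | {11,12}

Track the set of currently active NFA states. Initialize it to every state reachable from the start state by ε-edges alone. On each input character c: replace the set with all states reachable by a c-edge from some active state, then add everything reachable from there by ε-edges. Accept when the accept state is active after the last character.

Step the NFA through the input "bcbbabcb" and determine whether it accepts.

start: ε-closure({0}) = {0,1,2,4,6,8}
'b' @ 1: {3,4,5,6,7,8,10,12}
'c' @ 2: {13,14}
'b' @ 3: {1,2,4,6,8,11,12,15}  ✓accept
'b' @ 4: {3,4,5,6,7,8,10,12}
'a' @ 5: {3,4,5,6,8,9,10,12}
'b' @ 6: {3,4,5,6,7,8,10,12}
'c' @ 7: {13,14}
'b' @ 8: {1,2,4,6,8,11,12,15}  ✓accept
final: {1,2,4,6,8,11,12,15}; accept 1 in set

Answer: ACCEPT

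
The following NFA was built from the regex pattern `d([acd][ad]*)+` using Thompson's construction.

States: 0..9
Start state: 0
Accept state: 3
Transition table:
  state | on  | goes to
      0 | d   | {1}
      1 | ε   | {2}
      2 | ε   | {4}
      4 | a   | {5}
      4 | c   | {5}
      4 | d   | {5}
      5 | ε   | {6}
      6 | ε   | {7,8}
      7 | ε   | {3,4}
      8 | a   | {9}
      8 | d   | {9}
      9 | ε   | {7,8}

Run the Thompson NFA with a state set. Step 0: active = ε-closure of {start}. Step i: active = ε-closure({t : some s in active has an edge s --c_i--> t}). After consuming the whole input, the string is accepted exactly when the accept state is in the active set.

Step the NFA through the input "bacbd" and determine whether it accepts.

initial (ε-close {0}): {0}
'b' @ 1: {}  — no active states
rest 'acbd' ignored (set empty)
final: {}; accept 3 not in set

Answer: REJECT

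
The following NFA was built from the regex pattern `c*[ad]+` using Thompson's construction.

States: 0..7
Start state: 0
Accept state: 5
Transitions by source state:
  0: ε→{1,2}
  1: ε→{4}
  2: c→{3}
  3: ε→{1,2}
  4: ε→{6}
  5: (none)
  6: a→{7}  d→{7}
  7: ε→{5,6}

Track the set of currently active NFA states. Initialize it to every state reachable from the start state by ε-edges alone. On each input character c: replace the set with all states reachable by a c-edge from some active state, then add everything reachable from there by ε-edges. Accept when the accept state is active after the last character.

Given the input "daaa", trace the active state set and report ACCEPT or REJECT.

start: ε-closure({0}) = {0,1,2,4,6}
'd' @ 1: {5,6,7}  ✓accept
'a' @ 2: {5,6,7}  ✓accept
'a' @ 3: {5,6,7}  ✓accept
'a' @ 4: {5,6,7}  ✓accept
after full input: {5,6,7}  (accept=5 in)

Answer: ACCEPT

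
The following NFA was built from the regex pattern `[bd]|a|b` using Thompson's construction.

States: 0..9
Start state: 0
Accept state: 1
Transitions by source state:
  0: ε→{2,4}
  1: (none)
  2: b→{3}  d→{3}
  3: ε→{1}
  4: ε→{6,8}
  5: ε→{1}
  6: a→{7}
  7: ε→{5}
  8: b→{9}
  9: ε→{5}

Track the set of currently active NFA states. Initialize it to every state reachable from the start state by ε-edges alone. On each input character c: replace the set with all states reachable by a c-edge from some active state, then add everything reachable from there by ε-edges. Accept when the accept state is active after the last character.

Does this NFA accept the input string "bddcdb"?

Answer: REJECT

Steps:
S₀ = ε-closure({0}) = {0,2,4,6,8}
'b' @ 1: {1,3,5,9}  [accepting]
'd' @ 2: {}  — no active states
rest 'dcdb' ignored (set empty)
end set {} — state 1 not in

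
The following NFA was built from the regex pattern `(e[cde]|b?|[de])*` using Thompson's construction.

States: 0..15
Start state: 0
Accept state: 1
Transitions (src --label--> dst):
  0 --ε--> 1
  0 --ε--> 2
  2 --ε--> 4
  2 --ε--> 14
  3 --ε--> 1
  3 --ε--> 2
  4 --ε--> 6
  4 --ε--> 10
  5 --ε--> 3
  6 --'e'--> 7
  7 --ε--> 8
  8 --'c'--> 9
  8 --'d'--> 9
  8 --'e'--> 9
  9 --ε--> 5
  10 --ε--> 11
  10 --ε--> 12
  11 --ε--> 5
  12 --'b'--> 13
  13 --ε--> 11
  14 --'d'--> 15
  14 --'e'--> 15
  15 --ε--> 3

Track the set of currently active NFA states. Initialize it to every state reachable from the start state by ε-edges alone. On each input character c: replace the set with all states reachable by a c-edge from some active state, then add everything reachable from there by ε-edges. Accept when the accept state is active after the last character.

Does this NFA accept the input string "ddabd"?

initial (ε-close {0}): {0,1,2,3,4,5,6,10,11,12,14}
'd' @ 1: {1,2,3,4,5,6,10,11,12,14,15}  ✓accept
'd' @ 2: {1,2,3,4,5,6,10,11,12,14,15}  ✓accept
'a' @ 3: {}  — state set empty
rest 'bd' ignored (set empty)
end set {} — state 1 not in

Answer: REJECT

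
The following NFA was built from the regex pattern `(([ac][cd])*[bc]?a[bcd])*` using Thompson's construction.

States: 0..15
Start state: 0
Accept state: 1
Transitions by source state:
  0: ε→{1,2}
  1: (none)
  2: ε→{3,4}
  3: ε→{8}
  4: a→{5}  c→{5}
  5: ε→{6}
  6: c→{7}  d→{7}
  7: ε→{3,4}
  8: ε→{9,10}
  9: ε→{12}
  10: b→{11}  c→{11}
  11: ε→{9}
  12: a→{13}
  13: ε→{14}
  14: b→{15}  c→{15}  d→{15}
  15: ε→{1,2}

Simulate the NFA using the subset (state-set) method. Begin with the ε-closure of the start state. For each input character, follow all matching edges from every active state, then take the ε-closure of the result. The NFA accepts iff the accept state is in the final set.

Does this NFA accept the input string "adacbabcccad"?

S₀ = ε-closure({0}) = {0,1,2,3,4,8,9,10,12}
'a' @ 1: {5,6,13,14}
'd' @ 2: {1,2,3,4,7,8,9,10,12,15}  [accepting]
'a' @ 3: {5,6,13,14}
'c' @ 4: {1,2,3,4,7,8,9,10,12,15}  [accepting]
'b' @ 5: {9,11,12}
'a' @ 6: {13,14}
'b' @ 7: {1,2,3,4,8,9,10,12,15}  [accepting]
'c' @ 8: {5,6,9,11,12}
'c' @ 9: {3,4,7,8,9,10,12}
'c' @ 10: {5,6,9,11,12}
'a' @ 11: {13,14}
'd' @ 12: {1,2,3,4,8,9,10,12,15}  [accepting]
final: {1,2,3,4,8,9,10,12,15}; accept 1 in set

Answer: ACCEPT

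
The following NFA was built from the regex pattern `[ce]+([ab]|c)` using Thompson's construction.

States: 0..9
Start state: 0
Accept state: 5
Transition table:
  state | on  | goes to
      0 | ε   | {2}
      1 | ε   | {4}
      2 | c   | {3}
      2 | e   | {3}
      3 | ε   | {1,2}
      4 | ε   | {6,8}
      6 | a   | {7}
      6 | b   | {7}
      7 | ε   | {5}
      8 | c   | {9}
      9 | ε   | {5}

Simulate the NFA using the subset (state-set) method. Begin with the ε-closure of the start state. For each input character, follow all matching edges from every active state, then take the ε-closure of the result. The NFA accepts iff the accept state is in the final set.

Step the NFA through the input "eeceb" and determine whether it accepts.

Answer: ACCEPT

Derivation:
start: ε-closure({0}) = {0,2}
'e' @ 1: {1,2,3,4,6,8}
'e' @ 2: {1,2,3,4,6,8}
'c' @ 3: {1,2,3,4,5,6,8,9}  [accepting]
'e' @ 4: {1,2,3,4,6,8}
'b' @ 5: {5,7}  [accepting]
after full input: {5,7}  (accept=5 in)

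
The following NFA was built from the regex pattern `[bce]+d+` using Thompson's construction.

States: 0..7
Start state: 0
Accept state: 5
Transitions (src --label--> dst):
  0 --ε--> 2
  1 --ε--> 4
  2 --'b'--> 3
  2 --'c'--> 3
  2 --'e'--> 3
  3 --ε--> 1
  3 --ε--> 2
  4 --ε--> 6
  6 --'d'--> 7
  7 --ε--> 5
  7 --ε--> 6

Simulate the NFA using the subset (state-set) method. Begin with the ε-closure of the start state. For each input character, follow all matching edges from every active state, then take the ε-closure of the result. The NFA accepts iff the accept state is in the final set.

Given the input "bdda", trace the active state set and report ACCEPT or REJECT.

Answer: REJECT

Steps:
start: ε-closure({0}) = {0,2}
'b' @ 1: {1,2,3,4,6}
'd' @ 2: {5,6,7}  ✓accept
'd' @ 3: {5,6,7}  ✓accept
'a' @ 4: {}  — state set empty
end set {} — state 5 not in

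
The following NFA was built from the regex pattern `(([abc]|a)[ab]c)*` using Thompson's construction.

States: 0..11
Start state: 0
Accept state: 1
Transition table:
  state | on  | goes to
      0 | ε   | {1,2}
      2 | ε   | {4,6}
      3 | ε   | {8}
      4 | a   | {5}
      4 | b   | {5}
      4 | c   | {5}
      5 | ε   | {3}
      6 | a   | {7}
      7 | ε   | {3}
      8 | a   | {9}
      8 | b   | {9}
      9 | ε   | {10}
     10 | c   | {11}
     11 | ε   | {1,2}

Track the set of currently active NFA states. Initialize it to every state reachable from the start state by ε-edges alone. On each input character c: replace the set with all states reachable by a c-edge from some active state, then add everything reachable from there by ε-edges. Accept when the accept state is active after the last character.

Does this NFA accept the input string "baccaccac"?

start: ε-closure({0}) = {0,1,2,4,6}
'b' @ 1: {3,5,8}
'a' @ 2: {9,10}
'c' @ 3: {1,2,4,6,11}  ✓accept
'c' @ 4: {3,5,8}
'a' @ 5: {9,10}
'c' @ 6: {1,2,4,6,11}  ✓accept
'c' @ 7: {3,5,8}
'a' @ 8: {9,10}
'c' @ 9: {1,2,4,6,11}  ✓accept
final: {1,2,4,6,11}; accept 1 in set

Answer: ACCEPT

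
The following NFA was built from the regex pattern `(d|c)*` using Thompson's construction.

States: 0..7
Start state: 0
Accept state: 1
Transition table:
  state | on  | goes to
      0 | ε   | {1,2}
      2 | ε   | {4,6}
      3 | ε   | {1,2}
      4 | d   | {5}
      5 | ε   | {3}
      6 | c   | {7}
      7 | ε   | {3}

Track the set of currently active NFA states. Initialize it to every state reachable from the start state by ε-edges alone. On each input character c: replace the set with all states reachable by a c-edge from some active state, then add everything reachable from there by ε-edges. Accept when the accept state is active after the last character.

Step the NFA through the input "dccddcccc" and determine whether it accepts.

initial (ε-close {0}): {0,1,2,4,6}
'd' @ 1: {1,2,3,4,5,6}  ✓accept
'c' @ 2: {1,2,3,4,6,7}  ✓accept
'c' @ 3: {1,2,3,4,6,7}  ✓accept
'd' @ 4: {1,2,3,4,5,6}  ✓accept
'd' @ 5: {1,2,3,4,5,6}  ✓accept
'c' @ 6: {1,2,3,4,6,7}  ✓accept
'c' @ 7: {1,2,3,4,6,7}  ✓accept
'c' @ 8: {1,2,3,4,6,7}  ✓accept
'c' @ 9: {1,2,3,4,6,7}  ✓accept
end set {1,2,3,4,6,7} — state 1 in

Answer: ACCEPT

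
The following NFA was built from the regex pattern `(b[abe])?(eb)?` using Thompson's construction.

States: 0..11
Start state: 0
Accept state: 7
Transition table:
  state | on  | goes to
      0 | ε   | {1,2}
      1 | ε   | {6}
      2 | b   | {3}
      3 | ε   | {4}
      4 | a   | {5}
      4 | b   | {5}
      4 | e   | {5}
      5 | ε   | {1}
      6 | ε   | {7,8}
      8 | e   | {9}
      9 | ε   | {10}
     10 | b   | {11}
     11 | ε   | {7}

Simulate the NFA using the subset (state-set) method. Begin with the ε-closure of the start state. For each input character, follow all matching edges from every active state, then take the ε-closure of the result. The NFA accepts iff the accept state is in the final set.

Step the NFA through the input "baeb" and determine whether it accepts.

S₀ = ε-closure({0}) = {0,1,2,6,7,8}
'b' @ 1: {3,4}
'a' @ 2: {1,5,6,7,8}  ✓accept
'e' @ 3: {9,10}
'b' @ 4: {7,11}  ✓accept
final: {7,11}; accept 7 in set

Answer: ACCEPT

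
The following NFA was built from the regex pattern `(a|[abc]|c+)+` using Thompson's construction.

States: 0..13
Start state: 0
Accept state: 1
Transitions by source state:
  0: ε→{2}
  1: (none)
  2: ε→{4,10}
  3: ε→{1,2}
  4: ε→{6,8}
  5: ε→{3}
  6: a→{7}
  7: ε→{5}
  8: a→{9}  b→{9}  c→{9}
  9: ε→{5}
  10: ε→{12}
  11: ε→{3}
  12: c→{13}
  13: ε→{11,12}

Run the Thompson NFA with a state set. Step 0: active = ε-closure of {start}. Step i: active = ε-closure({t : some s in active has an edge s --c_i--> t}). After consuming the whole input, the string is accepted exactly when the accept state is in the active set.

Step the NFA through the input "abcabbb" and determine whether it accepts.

Answer: ACCEPT

Derivation:
start: ε-closure({0}) = {0,2,4,6,8,10,12}
'a' @ 1: {1,2,3,4,5,6,7,8,9,10,12}  (accept∈set)
'b' @ 2: {1,2,3,4,5,6,8,9,10,12}  (accept∈set)
'c' @ 3: {1,2,3,4,5,6,8,9,10,11,12,13}  (accept∈set)
'a' @ 4: {1,2,3,4,5,6,7,8,9,10,12}  (accept∈set)
'b' @ 5: {1,2,3,4,5,6,8,9,10,12}  (accept∈set)
'b' @ 6: {1,2,3,4,5,6,8,9,10,12}  (accept∈set)
'b' @ 7: {1,2,3,4,5,6,8,9,10,12}  (accept∈set)
after full input: {1,2,3,4,5,6,8,9,10,12}  (accept=1 in)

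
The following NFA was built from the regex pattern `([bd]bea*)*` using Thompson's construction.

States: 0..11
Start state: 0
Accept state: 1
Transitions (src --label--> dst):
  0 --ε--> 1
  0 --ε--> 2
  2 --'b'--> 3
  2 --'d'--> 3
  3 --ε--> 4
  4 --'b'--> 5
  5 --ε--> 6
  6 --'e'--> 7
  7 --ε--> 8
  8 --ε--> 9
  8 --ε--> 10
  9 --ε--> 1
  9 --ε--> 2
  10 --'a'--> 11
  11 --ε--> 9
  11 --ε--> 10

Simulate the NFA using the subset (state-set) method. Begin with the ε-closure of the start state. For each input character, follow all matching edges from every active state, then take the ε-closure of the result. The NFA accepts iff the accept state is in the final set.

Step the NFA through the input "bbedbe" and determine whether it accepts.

initial (ε-close {0}): {0,1,2}
'b' @ 1: {3,4}
'b' @ 2: {5,6}
'e' @ 3: {1,2,7,8,9,10}  ✓accept
'd' @ 4: {3,4}
'b' @ 5: {5,6}
'e' @ 6: {1,2,7,8,9,10}  ✓accept
end set {1,2,7,8,9,10} — state 1 in

Answer: ACCEPT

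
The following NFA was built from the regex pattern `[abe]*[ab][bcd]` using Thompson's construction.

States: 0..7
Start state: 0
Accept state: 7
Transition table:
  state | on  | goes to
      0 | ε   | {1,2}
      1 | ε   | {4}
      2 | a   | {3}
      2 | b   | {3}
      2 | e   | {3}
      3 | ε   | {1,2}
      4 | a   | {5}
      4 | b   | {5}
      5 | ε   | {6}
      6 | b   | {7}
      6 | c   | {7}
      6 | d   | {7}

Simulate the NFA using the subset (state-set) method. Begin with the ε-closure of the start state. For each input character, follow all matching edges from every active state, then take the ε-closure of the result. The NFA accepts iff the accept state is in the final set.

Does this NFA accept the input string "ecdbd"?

Answer: REJECT

Trace:
initial (ε-close {0}): {0,1,2,4}
'e' @ 1: {1,2,3,4}
'c' @ 2: {}  — state set empty
rest 'dbd' ignored (set empty)
final: {}; accept 7 not in set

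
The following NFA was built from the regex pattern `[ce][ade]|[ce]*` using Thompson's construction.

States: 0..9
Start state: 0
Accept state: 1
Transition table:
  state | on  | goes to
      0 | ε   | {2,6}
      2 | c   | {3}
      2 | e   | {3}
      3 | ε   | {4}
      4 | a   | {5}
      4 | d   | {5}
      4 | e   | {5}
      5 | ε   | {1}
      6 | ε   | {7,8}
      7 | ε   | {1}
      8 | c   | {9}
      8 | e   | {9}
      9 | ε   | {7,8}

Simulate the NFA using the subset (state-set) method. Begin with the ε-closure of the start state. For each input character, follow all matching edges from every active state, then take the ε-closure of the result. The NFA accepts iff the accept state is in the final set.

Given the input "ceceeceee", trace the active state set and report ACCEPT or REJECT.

Answer: ACCEPT

Steps:
S₀ = ε-closure({0}) = {0,1,2,6,7,8}
'c' @ 1: {1,3,4,7,8,9}  ✓accept
'e' @ 2: {1,5,7,8,9}  ✓accept
'c' @ 3: {1,7,8,9}  ✓accept
'e' @ 4: {1,7,8,9}  ✓accept
'e' @ 5: {1,7,8,9}  ✓accept
'c' @ 6: {1,7,8,9}  ✓accept
'e' @ 7: {1,7,8,9}  ✓accept
'e' @ 8: {1,7,8,9}  ✓accept
'e' @ 9: {1,7,8,9}  ✓accept
after full input: {1,7,8,9}  (accept=1 in)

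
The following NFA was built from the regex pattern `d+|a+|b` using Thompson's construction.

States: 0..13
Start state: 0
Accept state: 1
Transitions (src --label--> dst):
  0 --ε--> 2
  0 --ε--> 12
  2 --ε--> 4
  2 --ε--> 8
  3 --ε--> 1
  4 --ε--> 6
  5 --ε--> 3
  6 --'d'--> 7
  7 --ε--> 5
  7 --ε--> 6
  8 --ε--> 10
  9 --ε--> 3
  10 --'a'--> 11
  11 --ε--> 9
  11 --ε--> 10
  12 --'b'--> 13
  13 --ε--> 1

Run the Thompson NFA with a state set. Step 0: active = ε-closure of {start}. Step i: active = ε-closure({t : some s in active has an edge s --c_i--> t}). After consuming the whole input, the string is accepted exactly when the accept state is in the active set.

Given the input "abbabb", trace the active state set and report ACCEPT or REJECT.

start: ε-closure({0}) = {0,2,4,6,8,10,12}
'a' @ 1: {1,3,9,10,11}  ✓accept
'b' @ 2: {}  — state set empty
rest 'babb' ignored (set empty)
final: {}; accept 1 not in set

Answer: REJECT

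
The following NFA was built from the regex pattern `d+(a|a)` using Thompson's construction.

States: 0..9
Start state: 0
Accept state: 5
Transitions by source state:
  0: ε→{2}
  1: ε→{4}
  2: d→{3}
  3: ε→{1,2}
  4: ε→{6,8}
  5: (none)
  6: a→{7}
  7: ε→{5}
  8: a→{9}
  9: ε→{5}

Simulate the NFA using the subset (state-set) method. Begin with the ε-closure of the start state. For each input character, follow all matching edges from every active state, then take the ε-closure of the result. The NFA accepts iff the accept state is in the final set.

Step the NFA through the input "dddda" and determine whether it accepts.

initial (ε-close {0}): {0,2}
'd' @ 1: {1,2,3,4,6,8}
'd' @ 2: {1,2,3,4,6,8}
'd' @ 3: {1,2,3,4,6,8}
'd' @ 4: {1,2,3,4,6,8}
'a' @ 5: {5,7,9}  ✓accept
end set {5,7,9} — state 5 in

Answer: ACCEPT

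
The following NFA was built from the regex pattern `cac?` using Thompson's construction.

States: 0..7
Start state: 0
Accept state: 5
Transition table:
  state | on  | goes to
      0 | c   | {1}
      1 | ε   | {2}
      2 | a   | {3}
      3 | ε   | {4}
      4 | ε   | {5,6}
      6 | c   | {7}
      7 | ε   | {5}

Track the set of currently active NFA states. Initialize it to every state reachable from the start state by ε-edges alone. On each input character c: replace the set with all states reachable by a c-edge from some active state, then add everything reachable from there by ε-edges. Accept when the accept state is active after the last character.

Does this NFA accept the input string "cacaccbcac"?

Answer: REJECT

Trace:
S₀ = ε-closure({0}) = {0}
'c' @ 1: {1,2}
'a' @ 2: {3,4,5,6}  ✓accept
'c' @ 3: {5,7}  ✓accept
'a' @ 4: {}  — state set empty
rest 'ccbcac' ignored (set empty)
end set {} — state 5 not in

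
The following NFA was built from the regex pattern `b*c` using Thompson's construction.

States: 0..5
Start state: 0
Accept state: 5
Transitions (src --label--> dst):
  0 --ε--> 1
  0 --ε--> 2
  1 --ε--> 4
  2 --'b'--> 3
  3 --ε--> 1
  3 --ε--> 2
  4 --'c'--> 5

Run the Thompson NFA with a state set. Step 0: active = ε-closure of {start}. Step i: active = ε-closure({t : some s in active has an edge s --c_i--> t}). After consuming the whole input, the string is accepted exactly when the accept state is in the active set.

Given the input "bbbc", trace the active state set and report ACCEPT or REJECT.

S₀ = ε-closure({0}) = {0,1,2,4}
'b' @ 1: {1,2,3,4}
'b' @ 2: {1,2,3,4}
'b' @ 3: {1,2,3,4}
'c' @ 4: {5}  ✓accept
end set {5} — state 5 in

Answer: ACCEPT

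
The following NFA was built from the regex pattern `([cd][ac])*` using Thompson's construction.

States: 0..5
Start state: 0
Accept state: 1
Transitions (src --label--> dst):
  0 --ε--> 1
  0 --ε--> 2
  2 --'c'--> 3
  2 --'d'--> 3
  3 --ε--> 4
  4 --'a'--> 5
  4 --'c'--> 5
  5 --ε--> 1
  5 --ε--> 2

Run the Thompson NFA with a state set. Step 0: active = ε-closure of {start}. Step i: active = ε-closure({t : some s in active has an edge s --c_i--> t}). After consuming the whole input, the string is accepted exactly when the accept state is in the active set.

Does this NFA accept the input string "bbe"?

S₀ = ε-closure({0}) = {0,1,2}
'b' @ 1: {}  — no active states
rest 'be' ignored (set empty)
after full input: {}  (accept=1 not in)

Answer: REJECT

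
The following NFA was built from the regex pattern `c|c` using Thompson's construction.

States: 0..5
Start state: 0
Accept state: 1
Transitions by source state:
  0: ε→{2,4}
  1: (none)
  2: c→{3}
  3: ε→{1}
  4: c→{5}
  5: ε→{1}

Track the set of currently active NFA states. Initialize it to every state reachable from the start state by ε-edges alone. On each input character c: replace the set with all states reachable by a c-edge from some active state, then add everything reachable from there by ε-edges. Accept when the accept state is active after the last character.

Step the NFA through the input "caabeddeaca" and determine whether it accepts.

Answer: REJECT

Steps:
initial (ε-close {0}): {0,2,4}
'c' @ 1: {1,3,5}  ✓accept
'a' @ 2: {}  — state set empty
rest 'abeddeaca' ignored (set empty)
after full input: {}  (accept=1 not in)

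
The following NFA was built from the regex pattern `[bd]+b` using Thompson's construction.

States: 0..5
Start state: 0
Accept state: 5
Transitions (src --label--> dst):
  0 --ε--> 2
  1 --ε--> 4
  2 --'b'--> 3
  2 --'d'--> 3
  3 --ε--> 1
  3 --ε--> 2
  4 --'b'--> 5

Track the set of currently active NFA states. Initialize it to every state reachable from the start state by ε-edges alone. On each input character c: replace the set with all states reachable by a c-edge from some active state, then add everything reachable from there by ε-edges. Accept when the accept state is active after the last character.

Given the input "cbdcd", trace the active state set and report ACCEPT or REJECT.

Answer: REJECT

Derivation:
start: ε-closure({0}) = {0,2}
'c' @ 1: {}  — dead — no transitions
rest 'bdcd' ignored (set empty)
after full input: {}  (accept=5 not in)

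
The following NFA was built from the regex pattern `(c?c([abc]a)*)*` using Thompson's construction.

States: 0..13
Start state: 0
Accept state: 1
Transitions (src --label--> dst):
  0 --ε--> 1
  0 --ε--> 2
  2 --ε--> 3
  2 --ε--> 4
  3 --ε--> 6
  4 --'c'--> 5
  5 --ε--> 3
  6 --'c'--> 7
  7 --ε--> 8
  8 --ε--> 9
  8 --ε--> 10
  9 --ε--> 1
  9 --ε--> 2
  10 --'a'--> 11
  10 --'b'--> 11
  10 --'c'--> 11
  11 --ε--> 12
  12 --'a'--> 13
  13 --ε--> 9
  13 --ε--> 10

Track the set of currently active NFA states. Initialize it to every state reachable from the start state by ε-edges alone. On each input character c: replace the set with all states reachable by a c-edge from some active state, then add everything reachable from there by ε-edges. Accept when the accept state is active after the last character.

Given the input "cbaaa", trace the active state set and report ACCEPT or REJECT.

start: ε-closure({0}) = {0,1,2,3,4,6}
'c' @ 1: {1,2,3,4,5,6,7,8,9,10}  ✓accept
'b' @ 2: {11,12}
'a' @ 3: {1,2,3,4,6,9,10,13}  ✓accept
'a' @ 4: {11,12}
'a' @ 5: {1,2,3,4,6,9,10,13}  ✓accept
after full input: {1,2,3,4,6,9,10,13}  (accept=1 in)

Answer: ACCEPT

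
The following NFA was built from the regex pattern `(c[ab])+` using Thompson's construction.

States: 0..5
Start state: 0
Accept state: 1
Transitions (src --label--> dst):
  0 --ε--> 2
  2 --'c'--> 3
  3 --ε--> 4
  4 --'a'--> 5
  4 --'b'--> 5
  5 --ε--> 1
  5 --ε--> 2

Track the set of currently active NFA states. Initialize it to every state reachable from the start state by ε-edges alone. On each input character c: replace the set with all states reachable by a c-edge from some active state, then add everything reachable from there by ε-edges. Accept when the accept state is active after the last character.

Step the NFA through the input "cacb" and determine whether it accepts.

Answer: ACCEPT

Derivation:
initial (ε-close {0}): {0,2}
'c' @ 1: {3,4}
'a' @ 2: {1,2,5}  [accepting]
'c' @ 3: {3,4}
'b' @ 4: {1,2,5}  [accepting]
end set {1,2,5} — state 1 in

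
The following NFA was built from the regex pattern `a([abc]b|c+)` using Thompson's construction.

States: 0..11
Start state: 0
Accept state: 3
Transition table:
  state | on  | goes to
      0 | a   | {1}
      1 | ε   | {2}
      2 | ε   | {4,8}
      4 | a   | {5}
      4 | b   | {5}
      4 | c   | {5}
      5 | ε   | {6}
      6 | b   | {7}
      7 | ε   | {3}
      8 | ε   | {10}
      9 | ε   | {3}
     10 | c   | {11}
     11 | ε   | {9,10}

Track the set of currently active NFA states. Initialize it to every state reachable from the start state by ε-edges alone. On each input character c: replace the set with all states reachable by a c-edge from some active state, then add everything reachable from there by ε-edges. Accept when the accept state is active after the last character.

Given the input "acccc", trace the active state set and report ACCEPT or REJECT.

S₀ = ε-closure({0}) = {0}
'a' @ 1: {1,2,4,8,10}
'c' @ 2: {3,5,6,9,10,11}  (accept∈set)
'c' @ 3: {3,9,10,11}  (accept∈set)
'c' @ 4: {3,9,10,11}  (accept∈set)
'c' @ 5: {3,9,10,11}  (accept∈set)
final: {3,9,10,11}; accept 3 in set

Answer: ACCEPT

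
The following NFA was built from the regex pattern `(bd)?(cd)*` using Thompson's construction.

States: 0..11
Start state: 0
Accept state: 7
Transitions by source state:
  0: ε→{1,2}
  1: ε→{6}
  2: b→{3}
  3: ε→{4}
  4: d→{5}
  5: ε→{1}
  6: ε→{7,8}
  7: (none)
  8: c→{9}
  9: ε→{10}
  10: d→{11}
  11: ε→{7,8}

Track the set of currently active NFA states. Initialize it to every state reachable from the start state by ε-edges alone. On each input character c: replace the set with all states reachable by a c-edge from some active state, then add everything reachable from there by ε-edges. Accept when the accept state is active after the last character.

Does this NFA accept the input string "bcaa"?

initial (ε-close {0}): {0,1,2,6,7,8}
'b' @ 1: {3,4}
'c' @ 2: {}  — no active states
rest 'aa' ignored (set empty)
end set {} — state 7 not in

Answer: REJECT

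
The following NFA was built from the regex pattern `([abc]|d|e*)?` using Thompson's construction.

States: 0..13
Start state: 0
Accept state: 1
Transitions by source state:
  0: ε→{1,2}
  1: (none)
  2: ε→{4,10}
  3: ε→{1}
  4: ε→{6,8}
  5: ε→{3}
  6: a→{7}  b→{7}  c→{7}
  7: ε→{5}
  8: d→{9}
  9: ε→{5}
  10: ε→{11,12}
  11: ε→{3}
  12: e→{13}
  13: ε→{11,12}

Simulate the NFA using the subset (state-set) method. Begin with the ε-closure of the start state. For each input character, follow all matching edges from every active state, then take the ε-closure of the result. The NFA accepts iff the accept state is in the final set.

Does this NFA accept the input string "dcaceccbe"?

Answer: REJECT

Steps:
start: ε-closure({0}) = {0,1,2,3,4,6,8,10,11,12}
'd' @ 1: {1,3,5,9}  [accepting]
'c' @ 2: {}  — no active states
rest 'aceccbe' ignored (set empty)
after full input: {}  (accept=1 not in)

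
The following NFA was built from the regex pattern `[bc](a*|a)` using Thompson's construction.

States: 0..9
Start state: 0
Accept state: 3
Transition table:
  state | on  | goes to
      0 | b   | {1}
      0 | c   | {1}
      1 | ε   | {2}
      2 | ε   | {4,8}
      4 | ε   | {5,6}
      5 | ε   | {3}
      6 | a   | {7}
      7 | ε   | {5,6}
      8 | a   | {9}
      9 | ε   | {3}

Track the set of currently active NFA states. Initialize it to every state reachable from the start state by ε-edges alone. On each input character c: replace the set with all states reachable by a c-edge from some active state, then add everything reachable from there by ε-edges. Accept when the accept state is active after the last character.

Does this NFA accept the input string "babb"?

initial (ε-close {0}): {0}
'b' @ 1: {1,2,3,4,5,6,8}  (accept∈set)
'a' @ 2: {3,5,6,7,9}  (accept∈set)
'b' @ 3: {}  — dead — no transitions
rest 'b' ignored (set empty)
final: {}; accept 3 not in set

Answer: REJECT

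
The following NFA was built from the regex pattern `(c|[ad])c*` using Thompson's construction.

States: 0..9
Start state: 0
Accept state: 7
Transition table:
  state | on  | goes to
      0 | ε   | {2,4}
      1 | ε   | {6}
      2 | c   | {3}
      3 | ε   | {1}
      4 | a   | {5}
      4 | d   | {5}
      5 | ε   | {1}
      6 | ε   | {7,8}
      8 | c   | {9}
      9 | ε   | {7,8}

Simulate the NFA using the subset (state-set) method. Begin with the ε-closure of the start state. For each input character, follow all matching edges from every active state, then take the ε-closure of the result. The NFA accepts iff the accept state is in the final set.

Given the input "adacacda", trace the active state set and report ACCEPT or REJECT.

Answer: REJECT

Trace:
S₀ = ε-closure({0}) = {0,2,4}
'a' @ 1: {1,5,6,7,8}  [accepting]
'd' @ 2: {}  — dead — no transitions
rest 'acacda' ignored (set empty)
after full input: {}  (accept=7 not in)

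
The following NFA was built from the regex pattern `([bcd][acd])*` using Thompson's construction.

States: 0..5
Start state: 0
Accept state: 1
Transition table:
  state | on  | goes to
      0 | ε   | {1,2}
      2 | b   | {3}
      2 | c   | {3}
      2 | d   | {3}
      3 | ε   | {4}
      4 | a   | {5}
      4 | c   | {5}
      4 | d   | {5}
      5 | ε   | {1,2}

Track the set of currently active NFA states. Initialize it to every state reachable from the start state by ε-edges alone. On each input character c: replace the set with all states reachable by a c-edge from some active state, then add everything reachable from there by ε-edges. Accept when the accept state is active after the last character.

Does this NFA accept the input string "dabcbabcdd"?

S₀ = ε-closure({0}) = {0,1,2}
'd' @ 1: {3,4}
'a' @ 2: {1,2,5}  ✓accept
'b' @ 3: {3,4}
'c' @ 4: {1,2,5}  ✓accept
'b' @ 5: {3,4}
'a' @ 6: {1,2,5}  ✓accept
'b' @ 7: {3,4}
'c' @ 8: {1,2,5}  ✓accept
'd' @ 9: {3,4}
'd' @ 10: {1,2,5}  ✓accept
end set {1,2,5} — state 1 in

Answer: ACCEPT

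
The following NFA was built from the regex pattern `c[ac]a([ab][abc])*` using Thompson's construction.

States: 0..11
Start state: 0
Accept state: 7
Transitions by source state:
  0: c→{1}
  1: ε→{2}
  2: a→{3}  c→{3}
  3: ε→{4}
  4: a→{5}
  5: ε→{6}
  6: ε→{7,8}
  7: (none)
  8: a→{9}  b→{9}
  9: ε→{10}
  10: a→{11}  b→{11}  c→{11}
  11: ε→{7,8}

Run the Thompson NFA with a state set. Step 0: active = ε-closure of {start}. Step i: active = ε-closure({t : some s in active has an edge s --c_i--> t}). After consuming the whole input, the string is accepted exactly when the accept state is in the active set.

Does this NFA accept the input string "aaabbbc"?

start: ε-closure({0}) = {0}
'a' @ 1: {}  — no active states
rest 'aabbbc' ignored (set empty)
end set {} — state 7 not in

Answer: REJECT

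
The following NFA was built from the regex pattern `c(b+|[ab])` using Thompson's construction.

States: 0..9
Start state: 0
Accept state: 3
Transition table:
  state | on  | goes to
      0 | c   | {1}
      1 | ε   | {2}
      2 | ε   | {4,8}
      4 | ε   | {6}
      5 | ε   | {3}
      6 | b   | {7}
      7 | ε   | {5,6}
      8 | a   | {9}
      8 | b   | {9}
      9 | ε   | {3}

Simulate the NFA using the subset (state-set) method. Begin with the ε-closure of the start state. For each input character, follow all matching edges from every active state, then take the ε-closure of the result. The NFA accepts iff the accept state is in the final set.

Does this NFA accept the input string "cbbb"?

S₀ = ε-closure({0}) = {0}
'c' @ 1: {1,2,4,6,8}
'b' @ 2: {3,5,6,7,9}  ✓accept
'b' @ 3: {3,5,6,7}  ✓accept
'b' @ 4: {3,5,6,7}  ✓accept
end set {3,5,6,7} — state 3 in

Answer: ACCEPT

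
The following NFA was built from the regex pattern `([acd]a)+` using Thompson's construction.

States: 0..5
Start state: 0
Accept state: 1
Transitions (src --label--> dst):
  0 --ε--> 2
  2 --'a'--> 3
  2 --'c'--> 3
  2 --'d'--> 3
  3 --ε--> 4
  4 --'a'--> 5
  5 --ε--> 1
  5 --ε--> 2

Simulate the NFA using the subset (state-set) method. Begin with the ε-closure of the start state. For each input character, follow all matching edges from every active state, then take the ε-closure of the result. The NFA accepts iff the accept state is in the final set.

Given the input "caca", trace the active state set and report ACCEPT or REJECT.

Answer: ACCEPT

Steps:
start: ε-closure({0}) = {0,2}
'c' @ 1: {3,4}
'a' @ 2: {1,2,5}  ✓accept
'c' @ 3: {3,4}
'a' @ 4: {1,2,5}  ✓accept
after full input: {1,2,5}  (accept=1 in)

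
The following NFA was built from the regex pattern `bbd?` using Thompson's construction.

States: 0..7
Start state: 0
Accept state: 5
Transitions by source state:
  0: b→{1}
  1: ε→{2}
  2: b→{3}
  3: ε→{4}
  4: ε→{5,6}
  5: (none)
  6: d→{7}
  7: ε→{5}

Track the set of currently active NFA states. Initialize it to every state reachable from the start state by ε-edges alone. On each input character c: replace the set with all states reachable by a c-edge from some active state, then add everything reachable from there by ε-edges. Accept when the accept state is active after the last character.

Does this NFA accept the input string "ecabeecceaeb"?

Answer: REJECT

Derivation:
S₀ = ε-closure({0}) = {0}
'e' @ 1: {}  — dead — no transitions
rest 'cabeecceaeb' ignored (set empty)
after full input: {}  (accept=5 not in)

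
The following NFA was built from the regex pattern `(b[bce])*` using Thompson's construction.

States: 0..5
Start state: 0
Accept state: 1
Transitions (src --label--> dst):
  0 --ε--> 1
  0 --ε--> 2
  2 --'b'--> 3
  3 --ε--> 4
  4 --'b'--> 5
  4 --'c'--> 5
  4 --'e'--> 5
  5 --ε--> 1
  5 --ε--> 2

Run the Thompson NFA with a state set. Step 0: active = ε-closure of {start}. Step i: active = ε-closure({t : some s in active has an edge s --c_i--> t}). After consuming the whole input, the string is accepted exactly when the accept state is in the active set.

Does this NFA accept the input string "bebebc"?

start: ε-closure({0}) = {0,1,2}
'b' @ 1: {3,4}
'e' @ 2: {1,2,5}  [accepting]
'b' @ 3: {3,4}
'e' @ 4: {1,2,5}  [accepting]
'b' @ 5: {3,4}
'c' @ 6: {1,2,5}  [accepting]
final: {1,2,5}; accept 1 in set

Answer: ACCEPT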